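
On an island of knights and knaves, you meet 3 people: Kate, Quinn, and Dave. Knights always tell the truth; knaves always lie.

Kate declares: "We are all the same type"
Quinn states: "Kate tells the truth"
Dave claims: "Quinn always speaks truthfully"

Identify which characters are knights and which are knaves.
Kate is a knight.
Quinn is a knight.
Dave is a knight.

Verification:
- Kate (knight) says "We are all the same type" - this is TRUE because Kate, Quinn, and Dave are knights.
- Quinn (knight) says "Kate tells the truth" - this is TRUE because Kate is a knight.
- Dave (knight) says "Quinn always speaks truthfully" - this is TRUE because Quinn is a knight.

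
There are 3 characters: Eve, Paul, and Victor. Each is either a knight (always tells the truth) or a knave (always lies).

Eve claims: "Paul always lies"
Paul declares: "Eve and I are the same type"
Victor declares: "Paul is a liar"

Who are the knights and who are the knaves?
Eve is a knight.
Paul is a knave.
Victor is a knight.

Verification:
- Eve (knight) says "Paul always lies" - this is TRUE because Paul is a knave.
- Paul (knave) says "Eve and I are the same type" - this is FALSE (a lie) because Paul is a knave and Eve is a knight.
- Victor (knight) says "Paul is a liar" - this is TRUE because Paul is a knave.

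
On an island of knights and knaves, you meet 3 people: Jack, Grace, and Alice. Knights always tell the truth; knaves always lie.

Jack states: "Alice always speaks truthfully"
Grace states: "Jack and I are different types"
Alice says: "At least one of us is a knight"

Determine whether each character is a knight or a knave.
Jack is a knave.
Grace is a knave.
Alice is a knave.

Verification:
- Jack (knave) says "Alice always speaks truthfully" - this is FALSE (a lie) because Alice is a knave.
- Grace (knave) says "Jack and I are different types" - this is FALSE (a lie) because Grace is a knave and Jack is a knave.
- Alice (knave) says "At least one of us is a knight" - this is FALSE (a lie) because no one is a knight.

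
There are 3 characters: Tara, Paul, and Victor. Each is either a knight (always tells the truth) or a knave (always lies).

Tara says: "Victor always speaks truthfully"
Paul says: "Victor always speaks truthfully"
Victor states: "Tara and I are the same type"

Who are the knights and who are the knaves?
Tara is a knight.
Paul is a knight.
Victor is a knight.

Verification:
- Tara (knight) says "Victor always speaks truthfully" - this is TRUE because Victor is a knight.
- Paul (knight) says "Victor always speaks truthfully" - this is TRUE because Victor is a knight.
- Victor (knight) says "Tara and I are the same type" - this is TRUE because Victor is a knight and Tara is a knight.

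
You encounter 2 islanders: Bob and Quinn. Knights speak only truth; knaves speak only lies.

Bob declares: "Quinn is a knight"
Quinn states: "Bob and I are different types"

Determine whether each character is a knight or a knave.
Bob is a knave.
Quinn is a knave.

Verification:
- Bob (knave) says "Quinn is a knight" - this is FALSE (a lie) because Quinn is a knave.
- Quinn (knave) says "Bob and I are different types" - this is FALSE (a lie) because Quinn is a knave and Bob is a knave.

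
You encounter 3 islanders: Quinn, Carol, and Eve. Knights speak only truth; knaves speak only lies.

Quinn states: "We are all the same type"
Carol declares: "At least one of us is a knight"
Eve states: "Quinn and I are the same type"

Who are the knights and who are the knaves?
Quinn is a knight.
Carol is a knight.
Eve is a knight.

Verification:
- Quinn (knight) says "We are all the same type" - this is TRUE because Quinn, Carol, and Eve are knights.
- Carol (knight) says "At least one of us is a knight" - this is TRUE because Quinn, Carol, and Eve are knights.
- Eve (knight) says "Quinn and I are the same type" - this is TRUE because Eve is a knight and Quinn is a knight.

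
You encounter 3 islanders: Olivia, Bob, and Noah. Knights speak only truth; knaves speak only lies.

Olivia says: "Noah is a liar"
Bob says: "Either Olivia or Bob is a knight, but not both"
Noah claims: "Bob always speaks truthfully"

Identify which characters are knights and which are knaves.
Olivia is a knave.
Bob is a knight.
Noah is a knight.

Verification:
- Olivia (knave) says "Noah is a liar" - this is FALSE (a lie) because Noah is a knight.
- Bob (knight) says "Either Olivia or Bob is a knight, but not both" - this is TRUE because Olivia is a knave and Bob is a knight.
- Noah (knight) says "Bob always speaks truthfully" - this is TRUE because Bob is a knight.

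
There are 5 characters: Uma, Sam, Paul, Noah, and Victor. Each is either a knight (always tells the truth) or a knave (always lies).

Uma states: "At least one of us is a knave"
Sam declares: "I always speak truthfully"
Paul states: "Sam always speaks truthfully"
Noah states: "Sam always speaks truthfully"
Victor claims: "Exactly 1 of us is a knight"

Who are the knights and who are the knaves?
Uma is a knight.
Sam is a knight.
Paul is a knight.
Noah is a knight.
Victor is a knave.

Verification:
- Uma (knight) says "At least one of us is a knave" - this is TRUE because Victor is a knave.
- Sam (knight) says "I always speak truthfully" - this is TRUE because Sam is a knight.
- Paul (knight) says "Sam always speaks truthfully" - this is TRUE because Sam is a knight.
- Noah (knight) says "Sam always speaks truthfully" - this is TRUE because Sam is a knight.
- Victor (knave) says "Exactly 1 of us is a knight" - this is FALSE (a lie) because there are 4 knights.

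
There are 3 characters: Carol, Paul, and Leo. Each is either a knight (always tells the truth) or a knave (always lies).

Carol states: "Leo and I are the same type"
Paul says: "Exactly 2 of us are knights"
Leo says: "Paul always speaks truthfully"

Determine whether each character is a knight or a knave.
Carol is a knave.
Paul is a knight.
Leo is a knight.

Verification:
- Carol (knave) says "Leo and I are the same type" - this is FALSE (a lie) because Carol is a knave and Leo is a knight.
- Paul (knight) says "Exactly 2 of us are knights" - this is TRUE because there are 2 knights.
- Leo (knight) says "Paul always speaks truthfully" - this is TRUE because Paul is a knight.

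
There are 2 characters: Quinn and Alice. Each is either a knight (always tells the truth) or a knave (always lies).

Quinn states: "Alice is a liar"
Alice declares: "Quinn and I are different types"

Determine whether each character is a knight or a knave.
Quinn is a knave.
Alice is a knight.

Verification:
- Quinn (knave) says "Alice is a liar" - this is FALSE (a lie) because Alice is a knight.
- Alice (knight) says "Quinn and I are different types" - this is TRUE because Alice is a knight and Quinn is a knave.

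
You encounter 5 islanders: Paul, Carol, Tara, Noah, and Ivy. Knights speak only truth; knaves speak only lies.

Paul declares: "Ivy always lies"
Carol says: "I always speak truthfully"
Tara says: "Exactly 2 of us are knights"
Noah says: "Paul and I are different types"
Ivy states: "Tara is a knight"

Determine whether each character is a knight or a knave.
Paul is a knave.
Carol is a knave.
Tara is a knight.
Noah is a knave.
Ivy is a knight.

Verification:
- Paul (knave) says "Ivy always lies" - this is FALSE (a lie) because Ivy is a knight.
- Carol (knave) says "I always speak truthfully" - this is FALSE (a lie) because Carol is a knave.
- Tara (knight) says "Exactly 2 of us are knights" - this is TRUE because there are 2 knights.
- Noah (knave) says "Paul and I are different types" - this is FALSE (a lie) because Noah is a knave and Paul is a knave.
- Ivy (knight) says "Tara is a knight" - this is TRUE because Tara is a knight.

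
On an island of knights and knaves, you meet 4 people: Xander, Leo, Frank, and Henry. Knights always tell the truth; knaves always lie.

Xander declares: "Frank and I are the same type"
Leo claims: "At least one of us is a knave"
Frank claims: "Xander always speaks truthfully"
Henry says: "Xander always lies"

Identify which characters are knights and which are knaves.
Xander is a knight.
Leo is a knight.
Frank is a knight.
Henry is a knave.

Verification:
- Xander (knight) says "Frank and I are the same type" - this is TRUE because Xander is a knight and Frank is a knight.
- Leo (knight) says "At least one of us is a knave" - this is TRUE because Henry is a knave.
- Frank (knight) says "Xander always speaks truthfully" - this is TRUE because Xander is a knight.
- Henry (knave) says "Xander always lies" - this is FALSE (a lie) because Xander is a knight.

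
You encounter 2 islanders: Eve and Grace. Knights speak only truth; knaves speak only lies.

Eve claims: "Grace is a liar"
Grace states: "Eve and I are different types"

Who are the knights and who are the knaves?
Eve is a knave.
Grace is a knight.

Verification:
- Eve (knave) says "Grace is a liar" - this is FALSE (a lie) because Grace is a knight.
- Grace (knight) says "Eve and I are different types" - this is TRUE because Grace is a knight and Eve is a knave.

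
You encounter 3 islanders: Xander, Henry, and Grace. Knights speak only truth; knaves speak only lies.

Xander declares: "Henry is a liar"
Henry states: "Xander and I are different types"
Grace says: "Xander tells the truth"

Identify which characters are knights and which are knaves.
Xander is a knave.
Henry is a knight.
Grace is a knave.

Verification:
- Xander (knave) says "Henry is a liar" - this is FALSE (a lie) because Henry is a knight.
- Henry (knight) says "Xander and I are different types" - this is TRUE because Henry is a knight and Xander is a knave.
- Grace (knave) says "Xander tells the truth" - this is FALSE (a lie) because Xander is a knave.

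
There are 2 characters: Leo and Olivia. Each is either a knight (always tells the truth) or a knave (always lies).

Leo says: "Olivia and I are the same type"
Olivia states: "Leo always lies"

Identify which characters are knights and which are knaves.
Leo is a knave.
Olivia is a knight.

Verification:
- Leo (knave) says "Olivia and I are the same type" - this is FALSE (a lie) because Leo is a knave and Olivia is a knight.
- Olivia (knight) says "Leo always lies" - this is TRUE because Leo is a knave.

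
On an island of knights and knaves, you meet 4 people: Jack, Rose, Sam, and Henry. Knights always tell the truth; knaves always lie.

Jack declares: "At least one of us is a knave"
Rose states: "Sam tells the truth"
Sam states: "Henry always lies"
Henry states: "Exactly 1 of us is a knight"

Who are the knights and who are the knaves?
Jack is a knight.
Rose is a knight.
Sam is a knight.
Henry is a knave.

Verification:
- Jack (knight) says "At least one of us is a knave" - this is TRUE because Henry is a knave.
- Rose (knight) says "Sam tells the truth" - this is TRUE because Sam is a knight.
- Sam (knight) says "Henry always lies" - this is TRUE because Henry is a knave.
- Henry (knave) says "Exactly 1 of us is a knight" - this is FALSE (a lie) because there are 3 knights.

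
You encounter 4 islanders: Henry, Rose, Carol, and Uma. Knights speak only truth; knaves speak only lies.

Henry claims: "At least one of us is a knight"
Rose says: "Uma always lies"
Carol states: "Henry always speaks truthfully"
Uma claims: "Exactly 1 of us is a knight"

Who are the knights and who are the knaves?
Henry is a knight.
Rose is a knight.
Carol is a knight.
Uma is a knave.

Verification:
- Henry (knight) says "At least one of us is a knight" - this is TRUE because Henry, Rose, and Carol are knights.
- Rose (knight) says "Uma always lies" - this is TRUE because Uma is a knave.
- Carol (knight) says "Henry always speaks truthfully" - this is TRUE because Henry is a knight.
- Uma (knave) says "Exactly 1 of us is a knight" - this is FALSE (a lie) because there are 3 knights.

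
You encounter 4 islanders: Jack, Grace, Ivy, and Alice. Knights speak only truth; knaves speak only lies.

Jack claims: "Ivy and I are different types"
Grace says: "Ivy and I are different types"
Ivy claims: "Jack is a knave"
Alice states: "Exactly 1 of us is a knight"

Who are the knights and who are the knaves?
Jack is a knight.
Grace is a knight.
Ivy is a knave.
Alice is a knave.

Verification:
- Jack (knight) says "Ivy and I are different types" - this is TRUE because Jack is a knight and Ivy is a knave.
- Grace (knight) says "Ivy and I are different types" - this is TRUE because Grace is a knight and Ivy is a knave.
- Ivy (knave) says "Jack is a knave" - this is FALSE (a lie) because Jack is a knight.
- Alice (knave) says "Exactly 1 of us is a knight" - this is FALSE (a lie) because there are 2 knights.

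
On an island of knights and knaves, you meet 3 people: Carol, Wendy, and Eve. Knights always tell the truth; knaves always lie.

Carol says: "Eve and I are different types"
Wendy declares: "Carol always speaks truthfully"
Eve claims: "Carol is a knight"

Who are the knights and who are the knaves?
Carol is a knave.
Wendy is a knave.
Eve is a knave.

Verification:
- Carol (knave) says "Eve and I are different types" - this is FALSE (a lie) because Carol is a knave and Eve is a knave.
- Wendy (knave) says "Carol always speaks truthfully" - this is FALSE (a lie) because Carol is a knave.
- Eve (knave) says "Carol is a knight" - this is FALSE (a lie) because Carol is a knave.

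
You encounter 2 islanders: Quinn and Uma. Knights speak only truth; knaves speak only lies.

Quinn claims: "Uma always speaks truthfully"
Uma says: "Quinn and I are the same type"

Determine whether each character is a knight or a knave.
Quinn is a knight.
Uma is a knight.

Verification:
- Quinn (knight) says "Uma always speaks truthfully" - this is TRUE because Uma is a knight.
- Uma (knight) says "Quinn and I are the same type" - this is TRUE because Uma is a knight and Quinn is a knight.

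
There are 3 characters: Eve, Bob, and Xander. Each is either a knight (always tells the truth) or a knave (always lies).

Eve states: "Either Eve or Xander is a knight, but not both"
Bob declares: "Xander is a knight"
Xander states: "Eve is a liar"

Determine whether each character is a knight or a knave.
Eve is a knight.
Bob is a knave.
Xander is a knave.

Verification:
- Eve (knight) says "Either Eve or Xander is a knight, but not both" - this is TRUE because Eve is a knight and Xander is a knave.
- Bob (knave) says "Xander is a knight" - this is FALSE (a lie) because Xander is a knave.
- Xander (knave) says "Eve is a liar" - this is FALSE (a lie) because Eve is a knight.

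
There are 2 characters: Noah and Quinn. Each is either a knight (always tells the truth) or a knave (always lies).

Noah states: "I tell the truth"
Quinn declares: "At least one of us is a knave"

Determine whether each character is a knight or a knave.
Noah is a knave.
Quinn is a knight.

Verification:
- Noah (knave) says "I tell the truth" - this is FALSE (a lie) because Noah is a knave.
- Quinn (knight) says "At least one of us is a knave" - this is TRUE because Noah is a knave.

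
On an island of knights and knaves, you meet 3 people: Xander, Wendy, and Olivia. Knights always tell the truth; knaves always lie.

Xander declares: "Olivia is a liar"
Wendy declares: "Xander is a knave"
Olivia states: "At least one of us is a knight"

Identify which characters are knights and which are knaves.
Xander is a knave.
Wendy is a knight.
Olivia is a knight.

Verification:
- Xander (knave) says "Olivia is a liar" - this is FALSE (a lie) because Olivia is a knight.
- Wendy (knight) says "Xander is a knave" - this is TRUE because Xander is a knave.
- Olivia (knight) says "At least one of us is a knight" - this is TRUE because Wendy and Olivia are knights.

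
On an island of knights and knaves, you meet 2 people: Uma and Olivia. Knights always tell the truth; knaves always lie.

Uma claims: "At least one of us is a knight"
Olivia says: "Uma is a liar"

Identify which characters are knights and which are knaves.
Uma is a knight.
Olivia is a knave.

Verification:
- Uma (knight) says "At least one of us is a knight" - this is TRUE because Uma is a knight.
- Olivia (knave) says "Uma is a liar" - this is FALSE (a lie) because Uma is a knight.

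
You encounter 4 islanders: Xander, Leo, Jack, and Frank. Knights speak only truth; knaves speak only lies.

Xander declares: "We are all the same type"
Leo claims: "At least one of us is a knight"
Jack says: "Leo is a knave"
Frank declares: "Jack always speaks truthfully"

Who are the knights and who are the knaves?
Xander is a knave.
Leo is a knight.
Jack is a knave.
Frank is a knave.

Verification:
- Xander (knave) says "We are all the same type" - this is FALSE (a lie) because Leo is a knight and Xander, Jack, and Frank are knaves.
- Leo (knight) says "At least one of us is a knight" - this is TRUE because Leo is a knight.
- Jack (knave) says "Leo is a knave" - this is FALSE (a lie) because Leo is a knight.
- Frank (knave) says "Jack always speaks truthfully" - this is FALSE (a lie) because Jack is a knave.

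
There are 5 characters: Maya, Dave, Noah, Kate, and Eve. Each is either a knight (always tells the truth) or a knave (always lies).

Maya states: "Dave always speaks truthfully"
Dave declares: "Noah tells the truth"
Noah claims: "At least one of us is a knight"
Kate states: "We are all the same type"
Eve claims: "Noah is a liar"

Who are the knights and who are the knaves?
Maya is a knight.
Dave is a knight.
Noah is a knight.
Kate is a knave.
Eve is a knave.

Verification:
- Maya (knight) says "Dave always speaks truthfully" - this is TRUE because Dave is a knight.
- Dave (knight) says "Noah tells the truth" - this is TRUE because Noah is a knight.
- Noah (knight) says "At least one of us is a knight" - this is TRUE because Maya, Dave, and Noah are knights.
- Kate (knave) says "We are all the same type" - this is FALSE (a lie) because Maya, Dave, and Noah are knights and Kate and Eve are knaves.
- Eve (knave) says "Noah is a liar" - this is FALSE (a lie) because Noah is a knight.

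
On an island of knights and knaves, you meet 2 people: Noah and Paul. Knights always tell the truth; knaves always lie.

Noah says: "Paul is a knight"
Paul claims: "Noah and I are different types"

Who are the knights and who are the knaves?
Noah is a knave.
Paul is a knave.

Verification:
- Noah (knave) says "Paul is a knight" - this is FALSE (a lie) because Paul is a knave.
- Paul (knave) says "Noah and I are different types" - this is FALSE (a lie) because Paul is a knave and Noah is a knave.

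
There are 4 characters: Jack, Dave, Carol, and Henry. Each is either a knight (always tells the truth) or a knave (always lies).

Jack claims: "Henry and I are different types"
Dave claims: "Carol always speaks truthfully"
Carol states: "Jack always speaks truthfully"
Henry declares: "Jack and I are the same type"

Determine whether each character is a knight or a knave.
Jack is a knight.
Dave is a knight.
Carol is a knight.
Henry is a knave.

Verification:
- Jack (knight) says "Henry and I are different types" - this is TRUE because Jack is a knight and Henry is a knave.
- Dave (knight) says "Carol always speaks truthfully" - this is TRUE because Carol is a knight.
- Carol (knight) says "Jack always speaks truthfully" - this is TRUE because Jack is a knight.
- Henry (knave) says "Jack and I are the same type" - this is FALSE (a lie) because Henry is a knave and Jack is a knight.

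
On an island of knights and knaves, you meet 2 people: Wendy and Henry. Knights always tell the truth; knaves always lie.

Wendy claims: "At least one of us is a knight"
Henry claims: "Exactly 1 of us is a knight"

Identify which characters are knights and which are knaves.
Wendy is a knave.
Henry is a knave.

Verification:
- Wendy (knave) says "At least one of us is a knight" - this is FALSE (a lie) because no one is a knight.
- Henry (knave) says "Exactly 1 of us is a knight" - this is FALSE (a lie) because there are 0 knights.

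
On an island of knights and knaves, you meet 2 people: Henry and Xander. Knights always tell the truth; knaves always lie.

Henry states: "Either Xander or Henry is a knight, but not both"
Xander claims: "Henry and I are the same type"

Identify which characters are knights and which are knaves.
Henry is a knight.
Xander is a knave.

Verification:
- Henry (knight) says "Either Xander or Henry is a knight, but not both" - this is TRUE because Xander is a knave and Henry is a knight.
- Xander (knave) says "Henry and I are the same type" - this is FALSE (a lie) because Xander is a knave and Henry is a knight.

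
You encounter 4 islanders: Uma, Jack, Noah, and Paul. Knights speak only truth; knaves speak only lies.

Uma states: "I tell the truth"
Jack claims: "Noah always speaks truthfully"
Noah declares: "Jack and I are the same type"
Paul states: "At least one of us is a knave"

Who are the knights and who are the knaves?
Uma is a knave.
Jack is a knight.
Noah is a knight.
Paul is a knight.

Verification:
- Uma (knave) says "I tell the truth" - this is FALSE (a lie) because Uma is a knave.
- Jack (knight) says "Noah always speaks truthfully" - this is TRUE because Noah is a knight.
- Noah (knight) says "Jack and I are the same type" - this is TRUE because Noah is a knight and Jack is a knight.
- Paul (knight) says "At least one of us is a knave" - this is TRUE because Uma is a knave.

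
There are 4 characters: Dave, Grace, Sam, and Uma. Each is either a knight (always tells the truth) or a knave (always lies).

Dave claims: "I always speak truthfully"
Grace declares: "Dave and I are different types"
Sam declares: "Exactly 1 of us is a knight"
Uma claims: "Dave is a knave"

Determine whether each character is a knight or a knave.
Dave is a knave.
Grace is a knight.
Sam is a knave.
Uma is a knight.

Verification:
- Dave (knave) says "I always speak truthfully" - this is FALSE (a lie) because Dave is a knave.
- Grace (knight) says "Dave and I are different types" - this is TRUE because Grace is a knight and Dave is a knave.
- Sam (knave) says "Exactly 1 of us is a knight" - this is FALSE (a lie) because there are 2 knights.
- Uma (knight) says "Dave is a knave" - this is TRUE because Dave is a knave.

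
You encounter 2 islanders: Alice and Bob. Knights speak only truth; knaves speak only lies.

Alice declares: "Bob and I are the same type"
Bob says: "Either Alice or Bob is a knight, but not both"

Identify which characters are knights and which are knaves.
Alice is a knave.
Bob is a knight.

Verification:
- Alice (knave) says "Bob and I are the same type" - this is FALSE (a lie) because Alice is a knave and Bob is a knight.
- Bob (knight) says "Either Alice or Bob is a knight, but not both" - this is TRUE because Alice is a knave and Bob is a knight.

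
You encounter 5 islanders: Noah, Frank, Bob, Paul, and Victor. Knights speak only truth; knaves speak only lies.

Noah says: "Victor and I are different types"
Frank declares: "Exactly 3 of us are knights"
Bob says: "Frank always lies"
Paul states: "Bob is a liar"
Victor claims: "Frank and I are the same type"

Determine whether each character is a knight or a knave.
Noah is a knight.
Frank is a knight.
Bob is a knave.
Paul is a knight.
Victor is a knave.

Verification:
- Noah (knight) says "Victor and I are different types" - this is TRUE because Noah is a knight and Victor is a knave.
- Frank (knight) says "Exactly 3 of us are knights" - this is TRUE because there are 3 knights.
- Bob (knave) says "Frank always lies" - this is FALSE (a lie) because Frank is a knight.
- Paul (knight) says "Bob is a liar" - this is TRUE because Bob is a knave.
- Victor (knave) says "Frank and I are the same type" - this is FALSE (a lie) because Victor is a knave and Frank is a knight.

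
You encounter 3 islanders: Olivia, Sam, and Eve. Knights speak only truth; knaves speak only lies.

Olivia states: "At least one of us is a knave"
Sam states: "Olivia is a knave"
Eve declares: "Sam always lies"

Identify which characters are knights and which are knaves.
Olivia is a knight.
Sam is a knave.
Eve is a knight.

Verification:
- Olivia (knight) says "At least one of us is a knave" - this is TRUE because Sam is a knave.
- Sam (knave) says "Olivia is a knave" - this is FALSE (a lie) because Olivia is a knight.
- Eve (knight) says "Sam always lies" - this is TRUE because Sam is a knave.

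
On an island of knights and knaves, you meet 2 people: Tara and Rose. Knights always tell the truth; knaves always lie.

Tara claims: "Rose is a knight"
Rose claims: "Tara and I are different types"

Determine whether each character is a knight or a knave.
Tara is a knave.
Rose is a knave.

Verification:
- Tara (knave) says "Rose is a knight" - this is FALSE (a lie) because Rose is a knave.
- Rose (knave) says "Tara and I are different types" - this is FALSE (a lie) because Rose is a knave and Tara is a knave.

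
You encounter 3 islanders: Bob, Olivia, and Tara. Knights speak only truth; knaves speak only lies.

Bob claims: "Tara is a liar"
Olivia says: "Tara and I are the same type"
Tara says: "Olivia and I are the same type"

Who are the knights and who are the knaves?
Bob is a knave.
Olivia is a knight.
Tara is a knight.

Verification:
- Bob (knave) says "Tara is a liar" - this is FALSE (a lie) because Tara is a knight.
- Olivia (knight) says "Tara and I are the same type" - this is TRUE because Olivia is a knight and Tara is a knight.
- Tara (knight) says "Olivia and I are the same type" - this is TRUE because Tara is a knight and Olivia is a knight.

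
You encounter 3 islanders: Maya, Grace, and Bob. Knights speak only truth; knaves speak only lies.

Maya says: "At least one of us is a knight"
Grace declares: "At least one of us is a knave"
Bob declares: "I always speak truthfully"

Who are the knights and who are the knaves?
Maya is a knight.
Grace is a knight.
Bob is a knave.

Verification:
- Maya (knight) says "At least one of us is a knight" - this is TRUE because Maya and Grace are knights.
- Grace (knight) says "At least one of us is a knave" - this is TRUE because Bob is a knave.
- Bob (knave) says "I always speak truthfully" - this is FALSE (a lie) because Bob is a knave.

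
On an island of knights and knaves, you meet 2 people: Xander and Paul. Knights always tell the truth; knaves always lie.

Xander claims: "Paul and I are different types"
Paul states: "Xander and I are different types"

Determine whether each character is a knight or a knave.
Xander is a knave.
Paul is a knave.

Verification:
- Xander (knave) says "Paul and I are different types" - this is FALSE (a lie) because Xander is a knave and Paul is a knave.
- Paul (knave) says "Xander and I are different types" - this is FALSE (a lie) because Paul is a knave and Xander is a knave.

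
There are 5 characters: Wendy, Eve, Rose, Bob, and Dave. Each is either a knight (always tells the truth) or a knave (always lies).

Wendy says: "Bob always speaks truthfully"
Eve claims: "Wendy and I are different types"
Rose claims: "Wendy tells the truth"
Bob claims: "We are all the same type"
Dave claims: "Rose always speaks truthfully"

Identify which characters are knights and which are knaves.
Wendy is a knave.
Eve is a knight.
Rose is a knave.
Bob is a knave.
Dave is a knave.

Verification:
- Wendy (knave) says "Bob always speaks truthfully" - this is FALSE (a lie) because Bob is a knave.
- Eve (knight) says "Wendy and I are different types" - this is TRUE because Eve is a knight and Wendy is a knave.
- Rose (knave) says "Wendy tells the truth" - this is FALSE (a lie) because Wendy is a knave.
- Bob (knave) says "We are all the same type" - this is FALSE (a lie) because Eve is a knight and Wendy, Rose, Bob, and Dave are knaves.
- Dave (knave) says "Rose always speaks truthfully" - this is FALSE (a lie) because Rose is a knave.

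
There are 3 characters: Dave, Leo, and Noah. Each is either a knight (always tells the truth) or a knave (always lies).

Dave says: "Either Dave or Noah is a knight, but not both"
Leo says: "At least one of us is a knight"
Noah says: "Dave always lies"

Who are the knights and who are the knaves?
Dave is a knight.
Leo is a knight.
Noah is a knave.

Verification:
- Dave (knight) says "Either Dave or Noah is a knight, but not both" - this is TRUE because Dave is a knight and Noah is a knave.
- Leo (knight) says "At least one of us is a knight" - this is TRUE because Dave and Leo are knights.
- Noah (knave) says "Dave always lies" - this is FALSE (a lie) because Dave is a knight.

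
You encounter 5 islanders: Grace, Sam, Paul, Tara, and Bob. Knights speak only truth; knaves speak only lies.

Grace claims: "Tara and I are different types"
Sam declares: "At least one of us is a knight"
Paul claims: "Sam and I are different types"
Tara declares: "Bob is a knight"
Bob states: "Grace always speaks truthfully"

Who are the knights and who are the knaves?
Grace is a knave.
Sam is a knave.
Paul is a knave.
Tara is a knave.
Bob is a knave.

Verification:
- Grace (knave) says "Tara and I are different types" - this is FALSE (a lie) because Grace is a knave and Tara is a knave.
- Sam (knave) says "At least one of us is a knight" - this is FALSE (a lie) because no one is a knight.
- Paul (knave) says "Sam and I are different types" - this is FALSE (a lie) because Paul is a knave and Sam is a knave.
- Tara (knave) says "Bob is a knight" - this is FALSE (a lie) because Bob is a knave.
- Bob (knave) says "Grace always speaks truthfully" - this is FALSE (a lie) because Grace is a knave.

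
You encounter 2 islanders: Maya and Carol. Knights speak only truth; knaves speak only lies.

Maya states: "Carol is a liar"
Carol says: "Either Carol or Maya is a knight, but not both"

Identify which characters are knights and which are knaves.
Maya is a knave.
Carol is a knight.

Verification:
- Maya (knave) says "Carol is a liar" - this is FALSE (a lie) because Carol is a knight.
- Carol (knight) says "Either Carol or Maya is a knight, but not both" - this is TRUE because Carol is a knight and Maya is a knave.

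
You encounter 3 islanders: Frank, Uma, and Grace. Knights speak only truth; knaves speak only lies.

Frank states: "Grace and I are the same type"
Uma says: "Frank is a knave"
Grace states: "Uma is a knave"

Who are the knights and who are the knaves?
Frank is a knight.
Uma is a knave.
Grace is a knight.

Verification:
- Frank (knight) says "Grace and I are the same type" - this is TRUE because Frank is a knight and Grace is a knight.
- Uma (knave) says "Frank is a knave" - this is FALSE (a lie) because Frank is a knight.
- Grace (knight) says "Uma is a knave" - this is TRUE because Uma is a knave.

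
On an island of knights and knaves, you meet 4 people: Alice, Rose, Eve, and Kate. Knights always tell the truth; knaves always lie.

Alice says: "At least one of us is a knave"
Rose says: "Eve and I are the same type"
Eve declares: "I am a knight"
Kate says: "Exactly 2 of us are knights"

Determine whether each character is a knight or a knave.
Alice is a knight.
Rose is a knight.
Eve is a knight.
Kate is a knave.

Verification:
- Alice (knight) says "At least one of us is a knave" - this is TRUE because Kate is a knave.
- Rose (knight) says "Eve and I are the same type" - this is TRUE because Rose is a knight and Eve is a knight.
- Eve (knight) says "I am a knight" - this is TRUE because Eve is a knight.
- Kate (knave) says "Exactly 2 of us are knights" - this is FALSE (a lie) because there are 3 knights.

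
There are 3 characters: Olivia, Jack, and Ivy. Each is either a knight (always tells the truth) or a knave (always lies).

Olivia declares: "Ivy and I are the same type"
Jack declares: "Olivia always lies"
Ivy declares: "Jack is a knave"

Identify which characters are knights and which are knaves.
Olivia is a knight.
Jack is a knave.
Ivy is a knight.

Verification:
- Olivia (knight) says "Ivy and I are the same type" - this is TRUE because Olivia is a knight and Ivy is a knight.
- Jack (knave) says "Olivia always lies" - this is FALSE (a lie) because Olivia is a knight.
- Ivy (knight) says "Jack is a knave" - this is TRUE because Jack is a knave.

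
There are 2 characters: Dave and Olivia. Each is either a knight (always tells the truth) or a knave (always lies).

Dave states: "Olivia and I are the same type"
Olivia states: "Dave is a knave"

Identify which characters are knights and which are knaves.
Dave is a knave.
Olivia is a knight.

Verification:
- Dave (knave) says "Olivia and I are the same type" - this is FALSE (a lie) because Dave is a knave and Olivia is a knight.
- Olivia (knight) says "Dave is a knave" - this is TRUE because Dave is a knave.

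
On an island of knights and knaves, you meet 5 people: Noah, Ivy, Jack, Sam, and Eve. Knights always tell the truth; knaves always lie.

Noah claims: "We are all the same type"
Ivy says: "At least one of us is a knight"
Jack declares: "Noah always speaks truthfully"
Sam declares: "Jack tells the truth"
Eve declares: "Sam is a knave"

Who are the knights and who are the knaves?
Noah is a knave.
Ivy is a knight.
Jack is a knave.
Sam is a knave.
Eve is a knight.

Verification:
- Noah (knave) says "We are all the same type" - this is FALSE (a lie) because Ivy and Eve are knights and Noah, Jack, and Sam are knaves.
- Ivy (knight) says "At least one of us is a knight" - this is TRUE because Ivy and Eve are knights.
- Jack (knave) says "Noah always speaks truthfully" - this is FALSE (a lie) because Noah is a knave.
- Sam (knave) says "Jack tells the truth" - this is FALSE (a lie) because Jack is a knave.
- Eve (knight) says "Sam is a knave" - this is TRUE because Sam is a knave.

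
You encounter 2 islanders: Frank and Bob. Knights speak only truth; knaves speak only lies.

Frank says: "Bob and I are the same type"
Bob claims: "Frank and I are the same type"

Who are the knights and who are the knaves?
Frank is a knight.
Bob is a knight.

Verification:
- Frank (knight) says "Bob and I are the same type" - this is TRUE because Frank is a knight and Bob is a knight.
- Bob (knight) says "Frank and I are the same type" - this is TRUE because Bob is a knight and Frank is a knight.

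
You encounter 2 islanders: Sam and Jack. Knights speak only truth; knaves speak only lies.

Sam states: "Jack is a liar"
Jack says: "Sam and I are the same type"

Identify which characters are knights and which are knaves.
Sam is a knight.
Jack is a knave.

Verification:
- Sam (knight) says "Jack is a liar" - this is TRUE because Jack is a knave.
- Jack (knave) says "Sam and I are the same type" - this is FALSE (a lie) because Jack is a knave and Sam is a knight.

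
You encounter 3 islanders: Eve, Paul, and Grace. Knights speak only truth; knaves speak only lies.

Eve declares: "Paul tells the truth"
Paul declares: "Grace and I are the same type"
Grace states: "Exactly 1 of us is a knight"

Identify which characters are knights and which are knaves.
Eve is a knave.
Paul is a knave.
Grace is a knight.

Verification:
- Eve (knave) says "Paul tells the truth" - this is FALSE (a lie) because Paul is a knave.
- Paul (knave) says "Grace and I are the same type" - this is FALSE (a lie) because Paul is a knave and Grace is a knight.
- Grace (knight) says "Exactly 1 of us is a knight" - this is TRUE because there are 1 knights.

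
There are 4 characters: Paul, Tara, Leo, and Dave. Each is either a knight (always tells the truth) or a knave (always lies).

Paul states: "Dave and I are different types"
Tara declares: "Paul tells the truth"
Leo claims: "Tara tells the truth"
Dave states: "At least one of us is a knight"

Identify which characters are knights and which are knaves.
Paul is a knave.
Tara is a knave.
Leo is a knave.
Dave is a knave.

Verification:
- Paul (knave) says "Dave and I are different types" - this is FALSE (a lie) because Paul is a knave and Dave is a knave.
- Tara (knave) says "Paul tells the truth" - this is FALSE (a lie) because Paul is a knave.
- Leo (knave) says "Tara tells the truth" - this is FALSE (a lie) because Tara is a knave.
- Dave (knave) says "At least one of us is a knight" - this is FALSE (a lie) because no one is a knight.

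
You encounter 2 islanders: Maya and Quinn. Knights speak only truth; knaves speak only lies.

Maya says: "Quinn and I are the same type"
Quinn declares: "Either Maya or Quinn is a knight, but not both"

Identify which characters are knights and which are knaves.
Maya is a knave.
Quinn is a knight.

Verification:
- Maya (knave) says "Quinn and I are the same type" - this is FALSE (a lie) because Maya is a knave and Quinn is a knight.
- Quinn (knight) says "Either Maya or Quinn is a knight, but not both" - this is TRUE because Maya is a knave and Quinn is a knight.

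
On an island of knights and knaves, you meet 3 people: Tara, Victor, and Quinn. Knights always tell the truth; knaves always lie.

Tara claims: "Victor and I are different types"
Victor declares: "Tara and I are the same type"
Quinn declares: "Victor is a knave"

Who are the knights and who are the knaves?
Tara is a knight.
Victor is a knave.
Quinn is a knight.

Verification:
- Tara (knight) says "Victor and I are different types" - this is TRUE because Tara is a knight and Victor is a knave.
- Victor (knave) says "Tara and I are the same type" - this is FALSE (a lie) because Victor is a knave and Tara is a knight.
- Quinn (knight) says "Victor is a knave" - this is TRUE because Victor is a knave.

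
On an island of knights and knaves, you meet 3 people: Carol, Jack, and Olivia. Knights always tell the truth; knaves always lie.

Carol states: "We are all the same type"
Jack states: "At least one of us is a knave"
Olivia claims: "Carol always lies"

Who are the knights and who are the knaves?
Carol is a knave.
Jack is a knight.
Olivia is a knight.

Verification:
- Carol (knave) says "We are all the same type" - this is FALSE (a lie) because Jack and Olivia are knights and Carol is a knave.
- Jack (knight) says "At least one of us is a knave" - this is TRUE because Carol is a knave.
- Olivia (knight) says "Carol always lies" - this is TRUE because Carol is a knave.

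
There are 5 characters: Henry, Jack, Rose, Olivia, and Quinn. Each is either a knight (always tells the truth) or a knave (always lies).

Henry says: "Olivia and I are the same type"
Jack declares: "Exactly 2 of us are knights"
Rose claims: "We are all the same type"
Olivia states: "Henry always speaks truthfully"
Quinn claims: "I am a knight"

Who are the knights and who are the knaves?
Henry is a knight.
Jack is a knave.
Rose is a knave.
Olivia is a knight.
Quinn is a knight.

Verification:
- Henry (knight) says "Olivia and I are the same type" - this is TRUE because Henry is a knight and Olivia is a knight.
- Jack (knave) says "Exactly 2 of us are knights" - this is FALSE (a lie) because there are 3 knights.
- Rose (knave) says "We are all the same type" - this is FALSE (a lie) because Henry, Olivia, and Quinn are knights and Jack and Rose are knaves.
- Olivia (knight) says "Henry always speaks truthfully" - this is TRUE because Henry is a knight.
- Quinn (knight) says "I am a knight" - this is TRUE because Quinn is a knight.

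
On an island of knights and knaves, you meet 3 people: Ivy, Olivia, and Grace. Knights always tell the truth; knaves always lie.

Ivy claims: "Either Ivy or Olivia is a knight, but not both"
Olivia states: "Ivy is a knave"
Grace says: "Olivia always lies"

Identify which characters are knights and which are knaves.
Ivy is a knight.
Olivia is a knave.
Grace is a knight.

Verification:
- Ivy (knight) says "Either Ivy or Olivia is a knight, but not both" - this is TRUE because Ivy is a knight and Olivia is a knave.
- Olivia (knave) says "Ivy is a knave" - this is FALSE (a lie) because Ivy is a knight.
- Grace (knight) says "Olivia always lies" - this is TRUE because Olivia is a knave.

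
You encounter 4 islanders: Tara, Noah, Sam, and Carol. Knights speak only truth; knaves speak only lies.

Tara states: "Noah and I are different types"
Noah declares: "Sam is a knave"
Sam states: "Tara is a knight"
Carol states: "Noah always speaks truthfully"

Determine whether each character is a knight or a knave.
Tara is a knight.
Noah is a knave.
Sam is a knight.
Carol is a knave.

Verification:
- Tara (knight) says "Noah and I are different types" - this is TRUE because Tara is a knight and Noah is a knave.
- Noah (knave) says "Sam is a knave" - this is FALSE (a lie) because Sam is a knight.
- Sam (knight) says "Tara is a knight" - this is TRUE because Tara is a knight.
- Carol (knave) says "Noah always speaks truthfully" - this is FALSE (a lie) because Noah is a knave.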